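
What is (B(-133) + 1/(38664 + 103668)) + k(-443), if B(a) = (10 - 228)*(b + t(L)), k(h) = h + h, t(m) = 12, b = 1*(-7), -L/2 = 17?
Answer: -281248031/142332 ≈ -1976.0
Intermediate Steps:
L = -34 (L = -2*17 = -34)
b = -7
k(h) = 2*h
B(a) = -1090 (B(a) = (10 - 228)*(-7 + 12) = -218*5 = -1090)
(B(-133) + 1/(38664 + 103668)) + k(-443) = (-1090 + 1/(38664 + 103668)) + 2*(-443) = (-1090 + 1/142332) - 886 = -155141879/142332 - 886 = -281248031/142332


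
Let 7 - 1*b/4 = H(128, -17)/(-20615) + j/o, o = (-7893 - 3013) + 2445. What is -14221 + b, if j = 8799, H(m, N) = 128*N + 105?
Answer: -130259867041/9180185 ≈ -14189.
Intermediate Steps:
H(m, N) = 105 + 128*N
o = -8461 (o = -10906 + 2445 = -8461)
b = 291543844/9180185 (b = 28 - 4*((105 + 128*(-17))/(-20615) + 8799/(-8461)) = 28 - 4*((105 - 2176)*(-1/20615) + 8799*(-1/8461)) = 28 - 4*(-2071*(-1/20615) - 8799/8461) = 28 - 4*(109/1085 - 8799/8461) = 28 - 4*(-8624666/9180185) = 28 + 34498664/9180185 = 291543844/9180185 ≈ 31.758)
-14221 + b = -14221 + 291543844/9180185 = -130259867041/9180185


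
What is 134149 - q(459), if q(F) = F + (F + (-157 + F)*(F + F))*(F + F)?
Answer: -254790320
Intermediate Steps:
q(F) = F + 2*F*(F + 2*F*(-157 + F)) (q(F) = F + (F + (-157 + F)*(2*F))*(2*F) = F + (F + 2*F*(-157 + F))*(2*F) = F + 2*F*(F + 2*F*(-157 + F)))
134149 - q(459) = 134149 - 459*(1 - 626*459 + 4*459²) = 134149 - 459*(1 - 287334 + 4*210681) = 134149 - 459*(1 - 287334 + 842724) = 134149 - 459*555391 = 134149 - 1*254924469 = 134149 - 254924469 = -254790320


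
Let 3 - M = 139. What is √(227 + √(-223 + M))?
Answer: √(227 + I*√359) ≈ 15.08 + 0.62824*I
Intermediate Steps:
M = -136 (M = 3 - 1*139 = 3 - 139 = -136)
√(227 + √(-223 + M)) = √(227 + √(-223 - 136)) = √(227 + √(-359)) = √(227 + I*√359)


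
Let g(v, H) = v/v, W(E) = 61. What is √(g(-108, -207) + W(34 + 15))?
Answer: √62 ≈ 7.8740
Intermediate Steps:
g(v, H) = 1
√(g(-108, -207) + W(34 + 15)) = √(1 + 61) = √62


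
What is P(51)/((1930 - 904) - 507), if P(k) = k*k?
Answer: 867/173 ≈ 5.0116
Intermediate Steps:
P(k) = k**2
P(51)/((1930 - 904) - 507) = 51**2/((1930 - 904) - 507) = 2601/(1026 - 507) = 2601/519 = 2601*(1/519) = 867/173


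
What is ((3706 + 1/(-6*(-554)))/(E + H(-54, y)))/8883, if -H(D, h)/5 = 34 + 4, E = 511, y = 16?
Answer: 12318745/9478196532 ≈ 0.0012997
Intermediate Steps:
H(D, h) = -190 (H(D, h) = -5*(34 + 4) = -5*38 = -190)
((3706 + 1/(-6*(-554)))/(E + H(-54, y)))/8883 = ((3706 + 1/(-6*(-554)))/(511 - 190))/8883 = ((3706 + 1/3324)/321)*(1/8883) = ((3706 + 1/3324)*(1/321))*(1/8883) = ((12318745/3324)*(1/321))*(1/8883) = (12318745/1067004)*(1/8883) = 12318745/9478196532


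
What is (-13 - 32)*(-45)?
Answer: 2025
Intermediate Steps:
(-13 - 32)*(-45) = -45*(-45) = 2025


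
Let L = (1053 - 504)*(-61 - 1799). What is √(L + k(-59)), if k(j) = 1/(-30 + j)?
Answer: I*√8088450029/89 ≈ 1010.5*I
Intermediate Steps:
L = -1021140 (L = 549*(-1860) = -1021140)
√(L + k(-59)) = √(-1021140 + 1/(-30 - 59)) = √(-1021140 + 1/(-89)) = √(-1021140 - 1/89) = √(-90881461/89) = I*√8088450029/89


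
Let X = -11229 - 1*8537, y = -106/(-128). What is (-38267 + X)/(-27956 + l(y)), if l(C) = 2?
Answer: 58033/27954 ≈ 2.0760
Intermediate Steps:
y = 53/64 (y = -106*(-1/128) = 53/64 ≈ 0.82813)
X = -19766 (X = -11229 - 8537 = -19766)
(-38267 + X)/(-27956 + l(y)) = (-38267 - 19766)/(-27956 + 2) = -58033/(-27954) = -58033*(-1/27954) = 58033/27954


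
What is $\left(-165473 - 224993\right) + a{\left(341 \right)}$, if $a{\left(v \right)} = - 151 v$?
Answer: $-441957$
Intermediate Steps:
$\left(-165473 - 224993\right) + a{\left(341 \right)} = \left(-165473 - 224993\right) - 51491 = -390466 - 51491 = -441957$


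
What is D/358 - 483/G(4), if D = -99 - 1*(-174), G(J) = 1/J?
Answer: -691581/358 ≈ -1931.8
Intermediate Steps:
D = 75 (D = -99 + 174 = 75)
D/358 - 483/G(4) = 75/358 - 483/(1/4) = 75*(1/358) - 483/¼ = 75/358 - 483*4 = 75/358 - 1932 = -691581/358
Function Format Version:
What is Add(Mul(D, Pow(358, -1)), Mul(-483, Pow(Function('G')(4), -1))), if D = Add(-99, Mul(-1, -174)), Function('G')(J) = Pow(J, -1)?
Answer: Rational(-691581, 358) ≈ -1931.8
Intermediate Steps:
D = 75 (D = Add(-99, 174) = 75)
Add(Mul(D, Pow(358, -1)), Mul(-483, Pow(Function('G')(4), -1))) = Add(Mul(75, Pow(358, -1)), Mul(-483, Pow(Pow(4, -1), -1))) = Add(Mul(75, Rational(1, 358)), Mul(-483, Pow(Rational(1, 4), -1))) = Add(Rational(75, 358), Mul(-483, 4)) = Add(Rational(75, 358), -1932) = Rational(-691581, 358)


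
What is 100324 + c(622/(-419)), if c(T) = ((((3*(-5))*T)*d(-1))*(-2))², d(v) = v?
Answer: 17961177364/175561 ≈ 1.0231e+5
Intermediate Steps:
c(T) = 900*T² (c(T) = ((((3*(-5))*T)*(-1))*(-2))² = ((-15*T*(-1))*(-2))² = ((15*T)*(-2))² = (-30*T)² = 900*T²)
100324 + c(622/(-419)) = 100324 + 900*(622/(-419))² = 100324 + 900*(622*(-1/419))² = 100324 + 900*(-622/419)² = 100324 + 900*(386884/175561) = 100324 + 348195600/175561 = 17961177364/175561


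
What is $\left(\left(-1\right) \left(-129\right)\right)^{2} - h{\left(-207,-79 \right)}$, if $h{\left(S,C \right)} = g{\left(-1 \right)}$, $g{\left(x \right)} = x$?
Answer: $16642$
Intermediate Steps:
$h{\left(S,C \right)} = -1$
$\left(\left(-1\right) \left(-129\right)\right)^{2} - h{\left(-207,-79 \right)} = \left(\left(-1\right) \left(-129\right)\right)^{2} - -1 = 129^{2} + 1 = 16641 + 1 = 16642$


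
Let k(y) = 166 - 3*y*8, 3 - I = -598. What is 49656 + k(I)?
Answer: 35398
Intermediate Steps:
I = 601 (I = 3 - 1*(-598) = 3 + 598 = 601)
k(y) = 166 - 24*y
49656 + k(I) = 49656 + (166 - 24*601) = 49656 + (166 - 14424) = 49656 - 14258 = 35398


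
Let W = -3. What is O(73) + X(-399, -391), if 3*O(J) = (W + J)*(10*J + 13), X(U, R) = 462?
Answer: 53396/3 ≈ 17799.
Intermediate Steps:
O(J) = (-3 + J)*(13 + 10*J)/3 (O(J) = ((-3 + J)*(10*J + 13))/3 = ((-3 + J)*(13 + 10*J))/3 = (-3 + J)*(13 + 10*J)/3)
O(73) + X(-399, -391) = (-13 - 17/3*73 + (10/3)*73²) + 462 = (-13 - 1241/3 + (10/3)*5329) + 462 = (-13 - 1241/3 + 53290/3) + 462 = 52010/3 + 462 = 53396/3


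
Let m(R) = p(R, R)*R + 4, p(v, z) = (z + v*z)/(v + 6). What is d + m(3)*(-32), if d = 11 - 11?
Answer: -256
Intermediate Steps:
p(v, z) = (z + v*z)/(6 + v)
m(R) = 4 + R²*(1 + R)/(6 + R) (m(R) = (R*(1 + R)/(6 + R))*R + 4 = R²*(1 + R)/(6 + R) + 4 = 4 + R²*(1 + R)/(6 + R))
d = 0
d + m(3)*(-32) = 0 + ((24 + 4*3 + 3²*(1 + 3))/(6 + 3))*(-32) = 0 + ((24 + 12 + 9*4)/9)*(-32) = 0 + ((24 + 12 + 36)/9)*(-32) = 0 + ((⅑)*72)*(-32) = 0 + 8*(-32) = 0 - 256 = -256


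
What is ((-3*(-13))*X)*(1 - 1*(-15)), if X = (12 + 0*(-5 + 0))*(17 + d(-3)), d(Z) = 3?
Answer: 149760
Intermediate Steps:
X = 240 (X = (12 + 0*(-5 + 0))*(17 + 3) = (12 + 0*(-5))*20 = (12 + 0)*20 = 12*20 = 240)
((-3*(-13))*X)*(1 - 1*(-15)) = (-3*(-13)*240)*(1 - 1*(-15)) = (39*240)*(1 + 15) = 9360*16 = 149760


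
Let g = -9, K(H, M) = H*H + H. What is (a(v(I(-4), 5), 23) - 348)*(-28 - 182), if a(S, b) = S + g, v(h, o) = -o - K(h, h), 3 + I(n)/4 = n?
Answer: 234780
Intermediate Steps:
K(H, M) = H + H**2 (K(H, M) = H**2 + H = H + H**2)
I(n) = -12 + 4*n
v(h, o) = -o - h*(1 + h)
a(S, b) = -9 + S (a(S, b) = S - 9 = -9 + S)
(a(v(I(-4), 5), 23) - 348)*(-28 - 182) = ((-9 + (-1*5 - (-12 + 4*(-4))*(1 + (-12 + 4*(-4))))) - 348)*(-28 - 182) = ((-9 + (-5 - (-12 - 16)*(1 + (-12 - 16)))) - 348)*(-210) = ((-9 + (-5 - 1*(-28)*(1 - 28))) - 348)*(-210) = ((-9 + (-5 - 1*(-28)*(-27))) - 348)*(-210) = ((-9 + (-5 - 756)) - 348)*(-210) = ((-9 - 761) - 348)*(-210) = (-770 - 348)*(-210) = -1118*(-210) = 234780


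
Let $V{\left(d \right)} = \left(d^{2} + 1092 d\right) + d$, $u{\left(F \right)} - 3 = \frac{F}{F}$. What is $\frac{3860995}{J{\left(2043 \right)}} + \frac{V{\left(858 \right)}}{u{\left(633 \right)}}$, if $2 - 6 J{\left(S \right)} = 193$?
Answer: $\frac{113531049}{382} \approx 2.972 \cdot 10^{5}$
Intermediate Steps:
$u{\left(F \right)} = 4$ ($u{\left(F \right)} = 3 + \frac{F}{F} = 3 + 1 = 4$)
$J{\left(S \right)} = - \frac{191}{6}$ ($J{\left(S \right)} = \frac{1}{3} - \frac{193}{6} = - \frac{191}{6}$)
$V{\left(d \right)} = d^{2} + 1093 d$
$\frac{3860995}{J{\left(2043 \right)}} + \frac{V{\left(858 \right)}}{u{\left(633 \right)}} = \frac{3860995}{- \frac{191}{6}} + \frac{858 \left(1093 + 858\right)}{4} = 3860995 \left(- \frac{6}{191}\right) + 858 \cdot 1951 \cdot \frac{1}{4} = - \frac{23165970}{191} + 1673958 \cdot \frac{1}{4} = - \frac{23165970}{191} + \frac{836979}{2} = \frac{113531049}{382}$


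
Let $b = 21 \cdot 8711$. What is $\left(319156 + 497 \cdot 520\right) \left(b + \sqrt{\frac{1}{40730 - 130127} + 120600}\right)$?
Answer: $105660213876 + \frac{192532 \sqrt{107090436350667}}{9933} \approx 1.0586 \cdot 10^{11}$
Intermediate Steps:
$b = 182931$
$\left(319156 + 497 \cdot 520\right) \left(b + \sqrt{\frac{1}{40730 - 130127} + 120600}\right) = \left(319156 + 497 \cdot 520\right) \left(182931 + \sqrt{\frac{1}{40730 - 130127} + 120600}\right) = \left(319156 + 258440\right) \left(182931 + \sqrt{\frac{1}{-89397} + 120600}\right) = 577596 \left(182931 + \sqrt{- \frac{1}{89397} + 120600}\right) = 577596 \left(182931 + \sqrt{\frac{10781278199}{89397}}\right) = 577596 \left(182931 + \frac{\sqrt{107090436350667}}{29799}\right) = 105660213876 + \frac{192532 \sqrt{107090436350667}}{9933}$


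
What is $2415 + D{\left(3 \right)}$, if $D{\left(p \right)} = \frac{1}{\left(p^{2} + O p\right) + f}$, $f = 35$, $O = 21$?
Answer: $\frac{258406}{107} \approx 2415.0$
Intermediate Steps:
$D{\left(p \right)} = \frac{1}{35 + p^{2} + 21 p}$ ($D{\left(p \right)} = \frac{1}{\left(p^{2} + 21 p\right) + 35} = \frac{1}{35 + p^{2} + 21 p}$)
$2415 + D{\left(3 \right)} = 2415 + \frac{1}{35 + 3^{2} + 21 \cdot 3} = 2415 + \frac{1}{35 + 9 + 63} = 2415 + \frac{1}{107} = \frac{258406}{107}$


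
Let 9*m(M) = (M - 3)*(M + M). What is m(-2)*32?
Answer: 640/9 ≈ 71.111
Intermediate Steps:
m(M) = 2*M*(-3 + M)/9 (m(M) = ((M - 3)*(M + M))/9 = ((-3 + M)*(2*M))/9 = (2*M*(-3 + M))/9 = 2*M*(-3 + M)/9)
m(-2)*32 = ((2/9)*(-2)*(-3 - 2))*32 = ((2/9)*(-2)*(-5))*32 = (20/9)*32 = 640/9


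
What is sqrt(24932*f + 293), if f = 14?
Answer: sqrt(349341) ≈ 591.05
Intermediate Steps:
sqrt(24932*f + 293) = sqrt(24932*14 + 293) = sqrt(349048 + 293) = sqrt(349341)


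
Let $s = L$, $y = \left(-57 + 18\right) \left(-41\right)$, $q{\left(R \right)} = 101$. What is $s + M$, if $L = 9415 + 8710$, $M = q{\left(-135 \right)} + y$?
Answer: $19825$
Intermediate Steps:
$y = 1599$ ($y = \left(-39\right) \left(-41\right) = 1599$)
$M = 1700$ ($M = 101 + 1599 = 1700$)
$L = 18125$
$s = 18125$
$s + M = 18125 + 1700 = 19825$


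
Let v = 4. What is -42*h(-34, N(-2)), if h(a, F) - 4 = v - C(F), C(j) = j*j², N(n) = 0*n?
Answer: -336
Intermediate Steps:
N(n) = 0
C(j) = j³
h(a, F) = 8 - F³ (h(a, F) = 4 + (4 - F³) = 8 - F³)
-42*h(-34, N(-2)) = -42*(8 - 1*0³) = -42*(8 - 1*0) = -42*(8 + 0) = -42*8 = -336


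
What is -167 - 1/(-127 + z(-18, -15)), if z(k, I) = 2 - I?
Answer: -18369/110 ≈ -166.99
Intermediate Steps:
-167 - 1/(-127 + z(-18, -15)) = -167 - 1/(-127 + (2 - 1*(-15))) = -167 - 1/(-127 + (2 + 15)) = -167 - 1/(-127 + 17) = -167 - 1/(-110) = -167 - 1*(-1/110) = -167 + 1/110 = -18369/110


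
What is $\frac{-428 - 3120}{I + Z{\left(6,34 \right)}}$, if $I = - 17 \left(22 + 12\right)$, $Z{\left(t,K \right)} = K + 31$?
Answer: $\frac{3548}{513} \approx 6.9162$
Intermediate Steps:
$Z{\left(t,K \right)} = 31 + K$
$I = -578$ ($I = \left(-17\right) 34 = -578$)
$\frac{-428 - 3120}{I + Z{\left(6,34 \right)}} = \frac{-428 - 3120}{-578 + \left(31 + 34\right)} = - \frac{3548}{-578 + 65} = - \frac{3548}{-513} = \left(-3548\right) \left(- \frac{1}{513}\right) = \frac{3548}{513}$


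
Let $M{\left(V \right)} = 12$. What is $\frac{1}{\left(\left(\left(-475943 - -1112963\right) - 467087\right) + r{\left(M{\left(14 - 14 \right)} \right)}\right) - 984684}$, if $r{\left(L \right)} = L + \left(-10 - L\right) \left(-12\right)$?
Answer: $- \frac{1}{814475} \approx -1.2278 \cdot 10^{-6}$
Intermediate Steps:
$r{\left(L \right)} = 120 + 13 L$ ($r{\left(L \right)} = L + \left(120 + 12 L\right) = 120 + 13 L$)
$\frac{1}{\left(\left(\left(-475943 - -1112963\right) - 467087\right) + r{\left(M{\left(14 - 14 \right)} \right)}\right) - 984684} = \frac{1}{\left(\left(\left(-475943 - -1112963\right) - 467087\right) + \left(120 + 13 \cdot 12\right)\right) - 984684} = \frac{1}{\left(\left(\left(-475943 + 1112963\right) - 467087\right) + \left(120 + 156\right)\right) - 984684} = \frac{1}{\left(\left(637020 - 467087\right) + 276\right) - 984684} = \frac{1}{\left(169933 + 276\right) - 984684} = \frac{1}{170209 - 984684} = \frac{1}{-814475} = - \frac{1}{814475}$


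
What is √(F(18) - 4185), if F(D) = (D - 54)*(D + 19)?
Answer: 3*I*√613 ≈ 74.276*I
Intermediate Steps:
F(D) = (-54 + D)*(19 + D)
√(F(18) - 4185) = √((-1026 + 18² - 35*18) - 4185) = √((-1026 + 324 - 630) - 4185) = √(-1332 - 4185) = √(-5517) = 3*I*√613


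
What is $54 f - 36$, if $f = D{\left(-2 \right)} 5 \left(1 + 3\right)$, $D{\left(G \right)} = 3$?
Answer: $3204$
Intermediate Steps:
$f = 60$ ($f = 3 \cdot 5 \left(1 + 3\right) = 15 \cdot 4 = 60$)
$54 f - 36 = 54 \cdot 60 - 36 = 3240 - 36 = 3204$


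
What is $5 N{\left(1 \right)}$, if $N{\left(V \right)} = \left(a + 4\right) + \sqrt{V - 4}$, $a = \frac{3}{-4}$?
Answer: $\frac{65}{4} + 5 i \sqrt{3} \approx 16.25 + 8.6602 i$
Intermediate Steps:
$a = - \frac{3}{4}$ ($a = 3 \left(- \frac{1}{4}\right) = - \frac{3}{4} \approx -0.75$)
$N{\left(V \right)} = \frac{13}{4} + \sqrt{-4 + V}$ ($N{\left(V \right)} = \left(- \frac{3}{4} + 4\right) + \sqrt{V - 4} = \frac{13}{4} + \sqrt{-4 + V}$)
$5 N{\left(1 \right)} = 5 \left(\frac{13}{4} + \sqrt{-4 + 1}\right) = 5 \left(\frac{13}{4} + \sqrt{-3}\right) = 5 \left(\frac{13}{4} + i \sqrt{3}\right) = \frac{65}{4} + 5 i \sqrt{3}$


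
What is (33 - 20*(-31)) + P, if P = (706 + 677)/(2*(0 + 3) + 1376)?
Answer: 903829/1382 ≈ 654.00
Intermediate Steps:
P = 1383/1382 (P = 1383/(2*3 + 1376) = 1383/(6 + 1376) = 1383/1382 ≈ 1.0007)
(33 - 20*(-31)) + P = (33 - 20*(-31)) + 1383/1382 = (33 + 620) + 1383/1382 = 653 + 1383/1382 = 903829/1382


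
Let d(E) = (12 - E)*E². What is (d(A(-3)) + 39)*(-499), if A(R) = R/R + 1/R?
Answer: -593311/27 ≈ -21974.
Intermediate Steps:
A(R) = 1 + 1/R
d(E) = E²*(12 - E)
(d(A(-3)) + 39)*(-499) = (((1 - 3)/(-3))²*(12 - (1 - 3)/(-3)) + 39)*(-499) = ((-⅓*(-2))²*(12 - (-1)*(-2)/3) + 39)*(-499) = ((⅔)²*(12 - 1*⅔) + 39)*(-499) = (4*(12 - ⅔)/9 + 39)*(-499) = ((4/9)*(34/3) + 39)*(-499) = (136/27 + 39)*(-499) = (1189/27)*(-499) = -593311/27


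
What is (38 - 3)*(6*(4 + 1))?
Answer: 1050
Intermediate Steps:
(38 - 3)*(6*(4 + 1)) = 35*(6*5) = 35*30 = 1050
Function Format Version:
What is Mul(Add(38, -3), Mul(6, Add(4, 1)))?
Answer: 1050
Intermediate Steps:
Mul(Add(38, -3), Mul(6, Add(4, 1))) = Mul(35, Mul(6, 5)) = Mul(35, 30) = 1050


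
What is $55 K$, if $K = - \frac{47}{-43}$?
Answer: $\frac{2585}{43} \approx 60.116$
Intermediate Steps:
$K = \frac{47}{43}$ ($K = \left(-47\right) \left(- \frac{1}{43}\right) = \frac{47}{43} \approx 1.093$)
$55 K = 55 \cdot \frac{47}{43} = \frac{2585}{43}$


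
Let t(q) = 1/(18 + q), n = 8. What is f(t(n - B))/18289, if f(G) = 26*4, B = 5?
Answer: 104/18289 ≈ 0.0056865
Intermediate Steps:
f(G) = 104
f(t(n - B))/18289 = 104/18289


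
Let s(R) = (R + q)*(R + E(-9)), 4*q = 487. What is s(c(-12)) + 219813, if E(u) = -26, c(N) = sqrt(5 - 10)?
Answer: 433285/2 + 383*I*sqrt(5)/4 ≈ 2.1664e+5 + 214.1*I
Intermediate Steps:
c(N) = I*sqrt(5) (c(N) = sqrt(-5) = I*sqrt(5))
q = 487/4 (q = (1/4)*487 = 487/4 ≈ 121.75)
s(R) = (-26 + R)*(487/4 + R) (s(R) = (R + 487/4)*(R - 26) = (487/4 + R)*(-26 + R) = (-26 + R)*(487/4 + R))
s(c(-12)) + 219813 = (-6331/2 + (I*sqrt(5))**2 + 383*(I*sqrt(5))/4) + 219813 = (-6331/2 - 5 + 383*I*sqrt(5)/4) + 219813 = (-6341/2 + 383*I*sqrt(5)/4) + 219813 = 433285/2 + 383*I*sqrt(5)/4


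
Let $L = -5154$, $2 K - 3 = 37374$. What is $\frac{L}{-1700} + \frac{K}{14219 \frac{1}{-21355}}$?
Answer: $- \frac{169596168756}{6043075} \approx -28065.0$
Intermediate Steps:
$K = \frac{37377}{2}$ ($K = \frac{3}{2} + \frac{1}{2} \cdot 37374 = \frac{3}{2} + 18687 = \frac{37377}{2} \approx 18689.0$)
$\frac{L}{-1700} + \frac{K}{14219 \frac{1}{-21355}} = - \frac{5154}{-1700} + \frac{37377}{2 \frac{14219}{-21355}} = \left(-5154\right) \left(- \frac{1}{1700}\right) + \frac{37377}{2 \cdot 14219 \left(- \frac{1}{21355}\right)} = \frac{2577}{850} + \frac{37377}{2 \left(- \frac{14219}{21355}\right)} = \frac{2577}{850} + \frac{37377}{2} \left(- \frac{21355}{14219}\right) = \frac{2577}{850} - \frac{798185835}{28438} = - \frac{169596168756}{6043075}$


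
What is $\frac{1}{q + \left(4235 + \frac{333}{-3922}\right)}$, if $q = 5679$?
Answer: $\frac{106}{1050875} \approx 0.00010087$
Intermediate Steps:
$\frac{1}{q + \left(4235 + \frac{333}{-3922}\right)} = \frac{1}{5679 + \left(4235 + \frac{333}{-3922}\right)} = \frac{1}{5679 + \left(4235 + 333 \left(- \frac{1}{3922}\right)\right)} = \frac{1}{5679 + \left(4235 - \frac{9}{106}\right)} = \frac{1}{5679 + \frac{448901}{106}} = \frac{1}{\frac{1050875}{106}} = \frac{106}{1050875}$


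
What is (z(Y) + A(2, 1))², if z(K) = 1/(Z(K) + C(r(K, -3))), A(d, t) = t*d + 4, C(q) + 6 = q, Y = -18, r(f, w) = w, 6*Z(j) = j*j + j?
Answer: 64009/1764 ≈ 36.286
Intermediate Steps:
Z(j) = j/6 + j²/6 (Z(j) = (j*j + j)/6 = (j² + j)/6 = (j + j²)/6 = j/6 + j²/6)
C(q) = -6 + q
A(d, t) = 4 + d*t (A(d, t) = d*t + 4 = 4 + d*t)
z(K) = 1/(-9 + K*(1 + K)/6) (z(K) = 1/(K*(1 + K)/6 + (-6 - 3)) = 1/(K*(1 + K)/6 - 9) = 1/(-9 + K*(1 + K)/6))
(z(Y) + A(2, 1))² = (6/(-54 - 18*(1 - 18)) + (4 + 2*1))² = (6/(-54 - 18*(-17)) + (4 + 2))² = (6/(-54 + 306) + 6)² = (6/252 + 6)² = (6*(1/252) + 6)² = (1/42 + 6)² = (253/42)² = 64009/1764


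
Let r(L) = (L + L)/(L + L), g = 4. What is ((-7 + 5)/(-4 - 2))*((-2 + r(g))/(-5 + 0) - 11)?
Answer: -18/5 ≈ -3.6000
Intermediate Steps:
r(L) = 1 (r(L) = (2*L)/((2*L)) = (2*L)*(1/(2*L)) = 1)
((-7 + 5)/(-4 - 2))*((-2 + r(g))/(-5 + 0) - 11) = ((-7 + 5)/(-4 - 2))*((-2 + 1)/(-5 + 0) - 11) = (-2/(-6))*(-1/(-5) - 11) = (-2*(-1/6))*(-1*(-1/5) - 11) = (1/5 - 11)/3 = (1/3)*(-54/5) = -18/5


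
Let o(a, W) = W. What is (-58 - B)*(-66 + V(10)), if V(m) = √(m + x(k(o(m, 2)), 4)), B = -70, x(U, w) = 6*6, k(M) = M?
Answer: -792 + 12*√46 ≈ -710.61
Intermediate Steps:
x(U, w) = 36
V(m) = √(36 + m) (V(m) = √(m + 36) = √(36 + m))
(-58 - B)*(-66 + V(10)) = (-58 - 1*(-70))*(-66 + √(36 + 10)) = (-58 + 70)*(-66 + √46) = 12*(-66 + √46) = -792 + 12*√46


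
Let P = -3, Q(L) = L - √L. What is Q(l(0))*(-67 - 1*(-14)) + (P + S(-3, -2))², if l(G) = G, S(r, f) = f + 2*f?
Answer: 81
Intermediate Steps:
S(r, f) = 3*f
Q(L) = L - √L
Q(l(0))*(-67 - 1*(-14)) + (P + S(-3, -2))² = (0 - √0)*(-67 - 1*(-14)) + (-3 + 3*(-2))² = (0 - 1*0)*(-67 + 14) + (-3 - 6)² = (0 + 0)*(-53) + (-9)² = 0*(-53) + 81 = 0 + 81 = 81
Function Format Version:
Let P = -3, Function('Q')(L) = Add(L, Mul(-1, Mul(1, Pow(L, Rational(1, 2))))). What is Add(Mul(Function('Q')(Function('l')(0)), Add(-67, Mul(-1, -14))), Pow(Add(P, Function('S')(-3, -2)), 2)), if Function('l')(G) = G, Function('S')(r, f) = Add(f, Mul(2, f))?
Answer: 81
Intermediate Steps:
Function('S')(r, f) = Mul(3, f)
Function('Q')(L) = Add(L, Mul(-1, Pow(L, Rational(1, 2))))
Add(Mul(Function('Q')(Function('l')(0)), Add(-67, Mul(-1, -14))), Pow(Add(P, Function('S')(-3, -2)), 2)) = Add(Mul(Add(0, Mul(-1, Pow(0, Rational(1, 2)))), Add(-67, Mul(-1, -14))), Pow(Add(-3, Mul(3, -2)), 2)) = Add(Mul(Add(0, Mul(-1, 0)), Add(-67, 14)), Pow(Add(-3, -6), 2)) = Add(Mul(Add(0, 0), -53), Pow(-9, 2)) = Add(Mul(0, -53), 81) = Add(0, 81) = 81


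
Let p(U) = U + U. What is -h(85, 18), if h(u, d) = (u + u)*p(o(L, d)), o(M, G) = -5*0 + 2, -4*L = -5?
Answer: -680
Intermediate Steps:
L = 5/4 (L = -¼*(-5) = 5/4 ≈ 1.2500)
o(M, G) = 2 (o(M, G) = 0 + 2 = 2)
p(U) = 2*U
h(u, d) = 8*u (h(u, d) = (u + u)*(2*2) = (2*u)*4 = 8*u)
-h(85, 18) = -8*85 = -1*680 = -680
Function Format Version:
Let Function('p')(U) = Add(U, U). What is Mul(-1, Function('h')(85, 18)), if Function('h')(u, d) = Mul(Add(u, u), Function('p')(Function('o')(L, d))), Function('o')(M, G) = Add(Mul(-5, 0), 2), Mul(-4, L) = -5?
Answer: -680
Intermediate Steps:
L = Rational(5, 4) (L = Mul(Rational(-1, 4), -5) = Rational(5, 4) ≈ 1.2500)
Function('o')(M, G) = 2 (Function('o')(M, G) = Add(0, 2) = 2)
Function('p')(U) = Mul(2, U)
Function('h')(u, d) = Mul(8, u) (Function('h')(u, d) = Mul(Add(u, u), Mul(2, 2)) = Mul(Mul(2, u), 4) = Mul(8, u))
Mul(-1, Function('h')(85, 18)) = Mul(-1, Mul(8, 85)) = Mul(-1, 680) = -680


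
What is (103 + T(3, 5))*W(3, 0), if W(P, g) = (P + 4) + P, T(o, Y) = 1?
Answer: 1040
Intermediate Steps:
W(P, g) = 4 + 2*P (W(P, g) = (4 + P) + P = 4 + 2*P)
(103 + T(3, 5))*W(3, 0) = (103 + 1)*(4 + 2*3) = 104*(4 + 6) = 104*10 = 1040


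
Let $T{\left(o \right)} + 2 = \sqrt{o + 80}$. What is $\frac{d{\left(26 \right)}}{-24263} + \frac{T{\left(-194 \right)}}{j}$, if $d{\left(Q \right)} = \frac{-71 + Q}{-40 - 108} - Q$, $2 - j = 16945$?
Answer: $\frac{71616077}{60841025332} - \frac{i \sqrt{114}}{16943} \approx 0.0011771 - 0.00063018 i$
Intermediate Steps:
$T{\left(o \right)} = -2 + \sqrt{80 + o}$ ($T{\left(o \right)} = -2 + \sqrt{o + 80} = -2 + \sqrt{80 + o}$)
$j = -16943$ ($j = 2 - 16945 = -16943$)
$d{\left(Q \right)} = \frac{71}{148} - \frac{149 Q}{148}$ ($d{\left(Q \right)} = \frac{-71 + Q}{-148} - Q = \left(-71 + Q\right) \left(- \frac{1}{148}\right) - Q = \left(\frac{71}{148} - \frac{Q}{148}\right) - Q = \frac{71}{148} - \frac{149 Q}{148}$)
$\frac{d{\left(26 \right)}}{-24263} + \frac{T{\left(-194 \right)}}{j} = \frac{\frac{71}{148} - \frac{1937}{74}}{-24263} + \frac{-2 + \sqrt{80 - 194}}{-16943} = \left(\frac{71}{148} - \frac{1937}{74}\right) \left(- \frac{1}{24263}\right) + \left(-2 + \sqrt{-114}\right) \left(- \frac{1}{16943}\right) = \left(- \frac{3803}{148}\right) \left(- \frac{1}{24263}\right) + \left(-2 + i \sqrt{114}\right) \left(- \frac{1}{16943}\right) = \frac{3803}{3590924} + \left(\frac{2}{16943} - \frac{i \sqrt{114}}{16943}\right) = \frac{71616077}{60841025332} - \frac{i \sqrt{114}}{16943}$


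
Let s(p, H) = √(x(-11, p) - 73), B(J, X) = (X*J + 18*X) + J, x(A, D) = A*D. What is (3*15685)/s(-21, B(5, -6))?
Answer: 47055*√158/158 ≈ 3743.5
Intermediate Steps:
B(J, X) = J + 18*X + J*X (B(J, X) = (J*X + 18*X) + J = (18*X + J*X) + J = J + 18*X + J*X)
s(p, H) = √(-73 - 11*p) (s(p, H) = √(-11*p - 73) = √(-73 - 11*p))
(3*15685)/s(-21, B(5, -6)) = (3*15685)/(√(-73 - 11*(-21))) = 47055/(√(-73 + 231)) = 47055/(√158) = 47055*(√158/158) = 47055*√158/158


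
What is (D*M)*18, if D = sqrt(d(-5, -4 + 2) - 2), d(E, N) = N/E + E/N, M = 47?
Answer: 1269*sqrt(10)/5 ≈ 802.59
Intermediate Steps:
d(E, N) = E/N + N/E
D = 3*sqrt(10)/10 (D = sqrt((-5/(-4 + 2) + (-4 + 2)/(-5)) - 2) = sqrt((-5/(-2) - 2*(-1/5)) - 2) = sqrt((-5*(-1/2) + 2/5) - 2) = sqrt((5/2 + 2/5) - 2) = sqrt(29/10 - 2) = sqrt(9/10) = 3*sqrt(10)/10 ≈ 0.94868)
(D*M)*18 = ((3*sqrt(10)/10)*47)*18 = (141*sqrt(10)/10)*18 = 1269*sqrt(10)/5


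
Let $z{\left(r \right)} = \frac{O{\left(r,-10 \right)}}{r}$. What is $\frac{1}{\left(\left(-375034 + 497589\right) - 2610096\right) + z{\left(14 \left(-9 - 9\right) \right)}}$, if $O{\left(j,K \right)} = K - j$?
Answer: $- \frac{126}{313430287} \approx -4.02 \cdot 10^{-7}$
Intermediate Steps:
$z{\left(r \right)} = \frac{-10 - r}{r}$
$\frac{1}{\left(\left(-375034 + 497589\right) - 2610096\right) + z{\left(14 \left(-9 - 9\right) \right)}} = \frac{1}{\left(\left(-375034 + 497589\right) - 2610096\right) + \frac{-10 - 14 \left(-9 - 9\right)}{14 \left(-9 - 9\right)}} = \frac{1}{\left(122555 - 2610096\right) + \frac{-10 - 14 \left(-18\right)}{14 \left(-18\right)}} = \frac{1}{-2487541 + \frac{-10 - -252}{-252}} = \frac{1}{-2487541 - \frac{-10 + 252}{252}} = \frac{1}{-2487541 - \frac{121}{126}} = \frac{1}{- \frac{313430287}{126}} = - \frac{126}{313430287}$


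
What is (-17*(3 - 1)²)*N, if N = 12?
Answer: -816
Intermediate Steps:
(-17*(3 - 1)²)*N = -17*(3 - 1)²*12 = -17*2²*12 = -17*4*12 = -68*12 = -816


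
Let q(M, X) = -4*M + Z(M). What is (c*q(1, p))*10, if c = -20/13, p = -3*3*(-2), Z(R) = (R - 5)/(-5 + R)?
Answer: 600/13 ≈ 46.154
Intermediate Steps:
Z(R) = 1 (Z(R) = (-5 + R)/(-5 + R) = 1)
p = 18 (p = -9*(-2) = 18)
c = -20/13 (c = -20*1/13 = -20/13 ≈ -1.5385)
q(M, X) = 1 - 4*M (q(M, X) = -4*M + 1 = 1 - 4*M)
(c*q(1, p))*10 = -20*(1 - 4*1)/13*10 = -20*(1 - 4)/13*10 = -20/13*(-3)*10 = (60/13)*10 = 600/13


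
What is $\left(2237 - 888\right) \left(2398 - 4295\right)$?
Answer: $-2559053$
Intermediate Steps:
$\left(2237 - 888\right) \left(2398 - 4295\right) = 1349 \left(-1897\right) = -2559053$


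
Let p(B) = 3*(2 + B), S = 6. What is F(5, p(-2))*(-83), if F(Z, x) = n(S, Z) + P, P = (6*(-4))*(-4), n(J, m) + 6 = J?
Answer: -7968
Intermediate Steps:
n(J, m) = -6 + J
P = 96 (P = -24*(-4) = 96)
p(B) = 6 + 3*B
F(Z, x) = 96 (F(Z, x) = (-6 + 6) + 96 = 0 + 96 = 96)
F(5, p(-2))*(-83) = 96*(-83) = -7968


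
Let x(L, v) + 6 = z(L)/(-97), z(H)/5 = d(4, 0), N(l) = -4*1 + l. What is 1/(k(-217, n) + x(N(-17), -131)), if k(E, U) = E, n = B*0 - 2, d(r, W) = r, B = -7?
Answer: -97/21651 ≈ -0.0044802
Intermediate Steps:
N(l) = -4 + l
z(H) = 20 (z(H) = 5*4 = 20)
n = -2 (n = -7*0 - 2 = 0 - 2 = -2)
x(L, v) = -602/97 (x(L, v) = -6 + 20/(-97) = -6 + 20*(-1/97) = -6 - 20/97 = -602/97)
1/(k(-217, n) + x(N(-17), -131)) = 1/(-217 - 602/97) = 1/(-21651/97) = -97/21651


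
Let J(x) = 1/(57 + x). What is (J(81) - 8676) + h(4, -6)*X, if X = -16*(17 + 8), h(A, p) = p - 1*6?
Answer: -534887/138 ≈ -3876.0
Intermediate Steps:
h(A, p) = -6 + p (h(A, p) = p - 6 = -6 + p)
X = -400 (X = -16*25 = -400)
(J(81) - 8676) + h(4, -6)*X = (1/(57 + 81) - 8676) + (-6 - 6)*(-400) = (1/138 - 8676) - 12*(-400) = (1/138 - 8676) + 4800 = -1197287/138 + 4800 = -534887/138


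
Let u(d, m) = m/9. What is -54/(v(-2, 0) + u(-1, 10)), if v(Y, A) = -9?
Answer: 486/71 ≈ 6.8451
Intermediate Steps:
u(d, m) = m/9 (u(d, m) = m*(⅑) = m/9)
-54/(v(-2, 0) + u(-1, 10)) = -54/(-9 + (⅑)*10) = -54/(-9 + 10/9) = -54/(-71/9) = -54*(-9/71) = 486/71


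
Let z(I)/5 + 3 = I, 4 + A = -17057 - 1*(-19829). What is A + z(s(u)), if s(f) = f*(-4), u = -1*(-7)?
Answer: 2613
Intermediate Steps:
A = 2768 (A = -4 + (-17057 - 1*(-19829)) = -4 + (-17057 + 19829) = -4 + 2772 = 2768)
u = 7
s(f) = -4*f
z(I) = -15 + 5*I
A + z(s(u)) = 2768 + (-15 + 5*(-4*7)) = 2768 + (-15 + 5*(-28)) = 2768 + (-15 - 140) = 2768 - 155 = 2613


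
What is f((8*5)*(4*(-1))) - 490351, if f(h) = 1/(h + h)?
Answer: -156912321/320 ≈ -4.9035e+5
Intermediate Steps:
f(h) = 1/(2*h)
f((8*5)*(4*(-1))) - 490351 = 1/(2*(((8*5)*(4*(-1))))) - 490351 = 1/(2*((40*(-4)))) - 490351 = (1/2)/(-160) - 490351 = (1/2)*(-1/160) - 490351 = -1/320 - 490351 = -156912321/320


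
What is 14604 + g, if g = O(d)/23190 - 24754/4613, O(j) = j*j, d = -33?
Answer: 520566914059/35658490 ≈ 14599.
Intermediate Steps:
O(j) = j²
g = -189673901/35658490 (g = (-33)²/23190 - 24754/4613 = 1089*(1/23190) - 24754*1/4613 = 363/7730 - 24754/4613 = -189673901/35658490 ≈ -5.3192)
14604 + g = 14604 - 189673901/35658490 = 520566914059/35658490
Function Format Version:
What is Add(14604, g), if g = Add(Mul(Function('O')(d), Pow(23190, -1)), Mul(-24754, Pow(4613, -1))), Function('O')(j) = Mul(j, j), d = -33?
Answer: Rational(520566914059, 35658490) ≈ 14599.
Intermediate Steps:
Function('O')(j) = Pow(j, 2)
g = Rational(-189673901, 35658490) (g = Add(Mul(Pow(-33, 2), Pow(23190, -1)), Mul(-24754, Pow(4613, -1))) = Add(Mul(1089, Rational(1, 23190)), Mul(-24754, Rational(1, 4613))) = Add(Rational(363, 7730), Rational(-24754, 4613)) = Rational(-189673901, 35658490) ≈ -5.3192)
Add(14604, g) = Add(14604, Rational(-189673901, 35658490)) = Rational(520566914059, 35658490)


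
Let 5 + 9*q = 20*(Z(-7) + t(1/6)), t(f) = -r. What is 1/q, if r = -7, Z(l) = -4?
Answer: 9/55 ≈ 0.16364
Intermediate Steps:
t(f) = 7 (t(f) = -1*(-7) = 7)
q = 55/9 (q = -5/9 + (20*(-4 + 7))/9 = -5/9 + (20*3)/9 = -5/9 + (⅑)*60 = -5/9 + 20/3 = 55/9 ≈ 6.1111)
1/q = 1/(55/9) = 9/55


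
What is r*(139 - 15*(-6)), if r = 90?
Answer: 20610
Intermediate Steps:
r*(139 - 15*(-6)) = 90*(139 - 15*(-6)) = 90*(139 + 90) = 90*229 = 20610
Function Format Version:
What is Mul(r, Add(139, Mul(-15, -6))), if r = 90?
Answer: 20610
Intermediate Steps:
Mul(r, Add(139, Mul(-15, -6))) = Mul(90, Add(139, Mul(-15, -6))) = Mul(90, Add(139, 90)) = Mul(90, 229) = 20610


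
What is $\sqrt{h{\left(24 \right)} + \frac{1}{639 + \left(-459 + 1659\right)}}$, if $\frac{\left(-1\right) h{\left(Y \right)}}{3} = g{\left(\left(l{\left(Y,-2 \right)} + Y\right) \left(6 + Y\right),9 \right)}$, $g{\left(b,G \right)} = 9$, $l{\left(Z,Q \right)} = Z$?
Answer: $\frac{2 i \sqrt{22827507}}{1839} \approx 5.1961 i$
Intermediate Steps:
$h{\left(Y \right)} = -27$ ($h{\left(Y \right)} = \left(-3\right) 9 = -27$)
$\sqrt{h{\left(24 \right)} + \frac{1}{639 + \left(-459 + 1659\right)}} = \sqrt{-27 + \frac{1}{639 + \left(-459 + 1659\right)}} = \sqrt{-27 + \frac{1}{639 + 1200}} = \sqrt{-27 + \frac{1}{1839}} = \sqrt{- \frac{49652}{1839}} = \frac{2 i \sqrt{22827507}}{1839}$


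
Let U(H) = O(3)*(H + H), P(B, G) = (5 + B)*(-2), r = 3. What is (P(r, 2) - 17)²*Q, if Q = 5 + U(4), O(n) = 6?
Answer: 57717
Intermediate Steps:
P(B, G) = -10 - 2*B
U(H) = 12*H (U(H) = 6*(H + H) = 6*(2*H) = 12*H)
Q = 53 (Q = 5 + 12*4 = 5 + 48 = 53)
(P(r, 2) - 17)²*Q = ((-10 - 2*3) - 17)²*53 = ((-10 - 6) - 17)²*53 = (-16 - 17)²*53 = (-33)²*53 = 1089*53 = 57717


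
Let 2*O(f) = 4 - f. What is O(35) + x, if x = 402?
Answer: 773/2 ≈ 386.50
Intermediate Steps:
O(f) = 2 - f/2 (O(f) = (4 - f)/2 = 2 - f/2)
O(35) + x = (2 - 1/2*35) + 402 = (2 - 35/2) + 402 = -31/2 + 402 = 773/2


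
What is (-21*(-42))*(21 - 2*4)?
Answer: 11466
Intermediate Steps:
(-21*(-42))*(21 - 2*4) = 882*(21 - 8) = 882*13 = 11466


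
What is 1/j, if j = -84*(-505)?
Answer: 1/42420 ≈ 2.3574e-5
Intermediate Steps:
j = 42420
1/j = 1/42420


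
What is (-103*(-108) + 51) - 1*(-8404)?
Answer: 19579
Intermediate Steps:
(-103*(-108) + 51) - 1*(-8404) = (11124 + 51) + 8404 = 11175 + 8404 = 19579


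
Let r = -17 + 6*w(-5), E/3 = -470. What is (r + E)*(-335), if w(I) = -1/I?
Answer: 477643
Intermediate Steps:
E = -1410 (E = 3*(-470) = -1410)
r = -79/5 (r = -17 + 6*(-1/(-5)) = -17 + 6*(-1*(-⅕)) = -17 + 6*(⅕) = -17 + 6/5 = -79/5 ≈ -15.800)
(r + E)*(-335) = (-79/5 - 1410)*(-335) = -7129/5*(-335) = 477643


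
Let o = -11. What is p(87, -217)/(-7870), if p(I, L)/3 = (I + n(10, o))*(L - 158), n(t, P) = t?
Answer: 21825/1574 ≈ 13.866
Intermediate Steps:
p(I, L) = 3*(-158 + L)*(10 + I) (p(I, L) = 3*((I + 10)*(L - 158)) = 3*((10 + I)*(-158 + L)) = 3*((-158 + L)*(10 + I)) = 3*(-158 + L)*(10 + I))
p(87, -217)/(-7870) = (-4740 - 474*87 + 30*(-217) + 3*87*(-217))/(-7870) = (-4740 - 41238 - 6510 - 56637)*(-1/7870) = -109125*(-1/7870) = 21825/1574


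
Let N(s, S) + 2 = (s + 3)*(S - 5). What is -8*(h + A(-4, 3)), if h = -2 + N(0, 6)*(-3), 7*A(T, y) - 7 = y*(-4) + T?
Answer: 352/7 ≈ 50.286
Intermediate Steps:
N(s, S) = -2 + (-5 + S)*(3 + s) (N(s, S) = -2 + (s + 3)*(S - 5) = -2 + (3 + s)*(-5 + S) = -2 + (-5 + S)*(3 + s))
A(T, y) = 1 - 4*y/7 + T/7 (A(T, y) = 1 + (y*(-4) + T)/7 = 1 + (-4*y + T)/7 = 1 + (T - 4*y)/7 = 1 + (-4*y/7 + T/7) = 1 - 4*y/7 + T/7)
h = -5 (h = -2 + (-17 - 5*0 + 3*6 + 6*0)*(-3) = -2 + (-17 + 0 + 18 + 0)*(-3) = -2 + 1*(-3) = -2 - 3 = -5)
-8*(h + A(-4, 3)) = -8*(-5 + (1 - 4/7*3 + (1/7)*(-4))) = -8*(-5 + (1 - 12/7 - 4/7)) = -8*(-5 - 9/7) = -8*(-44/7) = 352/7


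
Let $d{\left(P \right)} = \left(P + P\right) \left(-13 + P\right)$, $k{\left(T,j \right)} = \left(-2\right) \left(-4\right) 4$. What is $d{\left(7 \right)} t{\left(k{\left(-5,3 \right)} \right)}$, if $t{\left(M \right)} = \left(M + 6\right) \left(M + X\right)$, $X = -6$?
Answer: $-82992$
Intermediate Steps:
$k{\left(T,j \right)} = 32$ ($k{\left(T,j \right)} = 8 \cdot 4 = 32$)
$d{\left(P \right)} = 2 P \left(-13 + P\right)$
$t{\left(M \right)} = \left(-6 + M\right) \left(6 + M\right)$ ($t{\left(M \right)} = \left(M + 6\right) \left(M - 6\right) = \left(6 + M\right) \left(-6 + M\right) = \left(-6 + M\right) \left(6 + M\right)$)
$d{\left(7 \right)} t{\left(k{\left(-5,3 \right)} \right)} = 2 \cdot 7 \left(-13 + 7\right) \left(-36 + 32^{2}\right) = 2 \cdot 7 \left(-6\right) \left(-36 + 1024\right) = \left(-84\right) 988 = -82992$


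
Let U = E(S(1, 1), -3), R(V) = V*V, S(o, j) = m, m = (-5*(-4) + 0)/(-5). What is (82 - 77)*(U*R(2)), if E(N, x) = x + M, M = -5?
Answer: -160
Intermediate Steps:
m = -4 (m = (20 + 0)*(-1/5) = 20*(-1/5) = -4)
S(o, j) = -4
E(N, x) = -5 + x (E(N, x) = x - 5 = -5 + x)
R(V) = V**2
U = -8 (U = -5 - 3 = -8)
(82 - 77)*(U*R(2)) = (82 - 77)*(-8*2**2) = 5*(-8*4) = 5*(-32) = -160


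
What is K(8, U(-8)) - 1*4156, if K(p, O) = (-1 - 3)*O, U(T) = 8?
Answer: -4188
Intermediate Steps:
K(p, O) = -4*O
K(8, U(-8)) - 1*4156 = -4*8 - 1*4156 = -32 - 4156 = -4188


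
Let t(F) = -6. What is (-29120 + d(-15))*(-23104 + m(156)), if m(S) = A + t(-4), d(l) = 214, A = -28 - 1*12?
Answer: 669173900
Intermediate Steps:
A = -40 (A = -28 - 12 = -40)
m(S) = -46 (m(S) = -40 - 6 = -46)
(-29120 + d(-15))*(-23104 + m(156)) = (-29120 + 214)*(-23104 - 46) = -28906*(-23150) = 669173900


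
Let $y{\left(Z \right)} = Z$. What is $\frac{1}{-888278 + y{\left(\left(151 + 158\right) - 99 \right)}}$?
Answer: $- \frac{1}{888068} \approx -1.126 \cdot 10^{-6}$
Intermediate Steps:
$\frac{1}{-888278 + y{\left(\left(151 + 158\right) - 99 \right)}} = \frac{1}{-888278 + \left(\left(151 + 158\right) - 99\right)} = \frac{1}{-888278 + \left(309 - 99\right)} = \frac{1}{-888278 + 210} = \frac{1}{-888068} = - \frac{1}{888068}$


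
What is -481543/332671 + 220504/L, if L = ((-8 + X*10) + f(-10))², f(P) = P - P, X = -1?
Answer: 18299816563/26946351 ≈ 679.12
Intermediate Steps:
f(P) = 0
L = 324 (L = ((-8 - 1*10) + 0)² = ((-8 - 10) + 0)² = (-18 + 0)² = (-18)² = 324)
-481543/332671 + 220504/L = -481543/332671 + 220504/324 = -481543*1/332671 + 220504*(1/324) = -481543/332671 + 55126/81 = 18299816563/26946351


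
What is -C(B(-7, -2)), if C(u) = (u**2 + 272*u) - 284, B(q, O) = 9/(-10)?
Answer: 52799/100 ≈ 527.99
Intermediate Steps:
B(q, O) = -9/10 (B(q, O) = 9*(-1/10) = -9/10)
C(u) = -284 + u**2 + 272*u
-C(B(-7, -2)) = -(-284 + (-9/10)**2 + 272*(-9/10)) = -(-284 + 81/100 - 1224/5) = -1*(-52799/100) = 52799/100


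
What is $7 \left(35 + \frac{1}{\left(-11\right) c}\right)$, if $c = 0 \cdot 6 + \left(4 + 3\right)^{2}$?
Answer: $\frac{18864}{77} \approx 244.99$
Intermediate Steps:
$c = 49$ ($c = 0 + 7^{2} = 0 + 49 = 49$)
$7 \left(35 + \frac{1}{\left(-11\right) c}\right) = 7 \left(35 + \frac{1}{\left(-11\right) 49}\right) = 7 \left(35 + \frac{1}{-539}\right) = 7 \left(35 - \frac{1}{539}\right) = 7 \cdot \frac{18864}{539} = \frac{18864}{77}$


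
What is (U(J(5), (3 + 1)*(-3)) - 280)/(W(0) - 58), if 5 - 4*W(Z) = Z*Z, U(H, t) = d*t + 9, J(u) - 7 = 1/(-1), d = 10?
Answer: 1564/227 ≈ 6.8899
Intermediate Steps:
J(u) = 6 (J(u) = 7 + 1/(-1) = 7 - 1 = 6)
U(H, t) = 9 + 10*t (U(H, t) = 10*t + 9 = 9 + 10*t)
W(Z) = 5/4 - Z²/4 (W(Z) = 5/4 - Z*Z/4 = 5/4 - Z²/4)
(U(J(5), (3 + 1)*(-3)) - 280)/(W(0) - 58) = ((9 + 10*((3 + 1)*(-3))) - 280)/((5/4 - ¼*0²) - 58) = ((9 + 10*(4*(-3))) - 280)/((5/4 - ¼*0) - 58) = ((9 + 10*(-12)) - 280)/((5/4 + 0) - 58) = ((9 - 120) - 280)/(5/4 - 58) = (-111 - 280)/(-227/4) = -391*(-4/227) = 1564/227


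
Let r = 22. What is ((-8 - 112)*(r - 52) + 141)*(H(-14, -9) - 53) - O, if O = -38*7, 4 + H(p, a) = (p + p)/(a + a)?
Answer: -621455/3 ≈ -2.0715e+5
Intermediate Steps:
H(p, a) = -4 + p/a (H(p, a) = -4 + (p + p)/(a + a) = -4 + (2*p)/((2*a)) = -4 + (2*p)*(1/(2*a)) = -4 + p/a)
O = -266
((-8 - 112)*(r - 52) + 141)*(H(-14, -9) - 53) - O = ((-8 - 112)*(22 - 52) + 141)*((-4 - 14/(-9)) - 53) - 1*(-266) = (-120*(-30) + 141)*((-4 - 14*(-⅑)) - 53) + 266 = (3600 + 141)*((-4 + 14/9) - 53) + 266 = 3741*(-22/9 - 53) + 266 = 3741*(-499/9) + 266 = -622253/3 + 266 = -621455/3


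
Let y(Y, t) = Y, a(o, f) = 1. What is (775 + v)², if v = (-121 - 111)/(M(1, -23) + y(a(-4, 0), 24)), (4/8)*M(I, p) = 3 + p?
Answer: 927628849/1521 ≈ 6.0988e+5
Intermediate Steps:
M(I, p) = 6 + 2*p (M(I, p) = 2*(3 + p) = 6 + 2*p)
v = 232/39 (v = (-121 - 111)/((6 + 2*(-23)) + 1) = -232/((6 - 46) + 1) = -232/(-40 + 1) = -232/(-39) = -232*(-1/39) = 232/39 ≈ 5.9487)
(775 + v)² = (775 + 232/39)² = (30457/39)² = 927628849/1521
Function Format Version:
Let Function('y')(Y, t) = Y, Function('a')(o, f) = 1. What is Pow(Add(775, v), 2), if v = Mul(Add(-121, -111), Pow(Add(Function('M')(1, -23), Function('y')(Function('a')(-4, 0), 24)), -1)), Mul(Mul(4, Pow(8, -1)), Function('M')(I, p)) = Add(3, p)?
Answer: Rational(927628849, 1521) ≈ 6.0988e+5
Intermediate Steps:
Function('M')(I, p) = Add(6, Mul(2, p)) (Function('M')(I, p) = Mul(2, Add(3, p)) = Add(6, Mul(2, p)))
v = Rational(232, 39) (v = Mul(Add(-121, -111), Pow(Add(Add(6, Mul(2, -23)), 1), -1)) = Mul(-232, Pow(Add(Add(6, -46), 1), -1)) = Mul(-232, Pow(Add(-40, 1), -1)) = Mul(-232, Pow(-39, -1)) = Mul(-232, Rational(-1, 39)) = Rational(232, 39) ≈ 5.9487)
Pow(Add(775, v), 2) = Pow(Add(775, Rational(232, 39)), 2) = Pow(Rational(30457, 39), 2) = Rational(927628849, 1521)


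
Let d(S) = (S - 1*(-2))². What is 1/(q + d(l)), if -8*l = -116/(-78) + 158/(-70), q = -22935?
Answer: -119246400/2734392186119 ≈ -4.3610e-5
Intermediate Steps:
l = 1051/10920 (l = -(-116/(-78) + 158/(-70))/8 = -(-116*(-1/78) + 158*(-1/70))/8 = -(58/39 - 79/35)/8 = -⅛*(-1051/1365) = 1051/10920 ≈ 0.096245)
d(S) = (2 + S)² (d(S) = (S + 2)² = (2 + S)²)
1/(q + d(l)) = 1/(-22935 + (2 + 1051/10920)²) = 1/(-22935 + (22891/10920)²) = 1/(-22935 + 523997881/119246400) = 1/(-2734392186119/119246400) = -119246400/2734392186119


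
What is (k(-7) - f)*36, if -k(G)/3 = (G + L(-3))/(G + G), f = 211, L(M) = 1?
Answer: -53496/7 ≈ -7642.3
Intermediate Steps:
k(G) = -3*(1 + G)/(2*G) (k(G) = -3*(G + 1)/(G + G) = -3*(1 + G)/(2*G))
(k(-7) - f)*36 = ((3/2)*(-1 - 1*(-7))/(-7) - 1*211)*36 = ((3/2)*(-⅐)*(-1 + 7) - 211)*36 = ((3/2)*(-⅐)*6 - 211)*36 = (-9/7 - 211)*36 = -1486/7*36 = -53496/7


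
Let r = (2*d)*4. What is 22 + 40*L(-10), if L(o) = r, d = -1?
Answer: -298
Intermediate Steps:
r = -8 (r = (2*(-1))*4 = -2*4 = -8)
L(o) = -8
22 + 40*L(-10) = 22 + 40*(-8) = 22 - 320 = -298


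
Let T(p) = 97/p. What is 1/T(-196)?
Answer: -196/97 ≈ -2.0206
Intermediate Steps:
1/T(-196) = 1/(97/(-196)) = 1/(97*(-1/196)) = 1/(-97/196) = -196/97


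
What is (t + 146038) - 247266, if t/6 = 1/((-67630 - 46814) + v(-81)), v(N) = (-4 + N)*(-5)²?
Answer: -11800046738/116569 ≈ -1.0123e+5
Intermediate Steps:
v(N) = -100 + 25*N (v(N) = (-4 + N)*25 = -100 + 25*N)
t = -6/116569 (t = 6/((-67630 - 46814) + (-100 + 25*(-81))) = 6/(-114444 + (-100 - 2025)) = 6/(-114444 - 2125) = 6/(-116569) = 6*(-1/116569) = -6/116569 ≈ -5.1472e-5)
(t + 146038) - 247266 = (-6/116569 + 146038) - 247266 = 17023503616/116569 - 247266 = -11800046738/116569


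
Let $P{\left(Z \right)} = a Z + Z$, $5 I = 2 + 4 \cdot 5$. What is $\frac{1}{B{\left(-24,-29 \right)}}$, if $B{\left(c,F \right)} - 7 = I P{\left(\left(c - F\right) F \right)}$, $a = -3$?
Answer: $\frac{1}{1283} \approx 0.00077942$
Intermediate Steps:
$I = \frac{22}{5}$ ($I = \frac{2 + 4 \cdot 5}{5} = \frac{2 + 20}{5} = \frac{1}{5} \cdot 22 = \frac{22}{5} \approx 4.4$)
$P{\left(Z \right)} = - 2 Z$ ($P{\left(Z \right)} = - 3 Z + Z = - 2 Z$)
$B{\left(c,F \right)} = 7 - \frac{44 F \left(c - F\right)}{5}$ ($B{\left(c,F \right)} = 7 + \frac{22 \left(- 2 \left(c - F\right) F\right)}{5} = 7 + \frac{22 \left(- 2 F \left(c - F\right)\right)}{5} = 7 - \frac{44 F \left(c - F\right)}{5}$)
$\frac{1}{B{\left(-24,-29 \right)}} = \frac{1}{7 + \frac{44}{5} \left(-29\right) \left(-29 - -24\right)} = \frac{1}{7 + \frac{44}{5} \left(-29\right) \left(-29 + 24\right)} = \frac{1}{7 + \frac{44}{5} \left(-29\right) \left(-5\right)} = \frac{1}{7 + 1276} = \frac{1}{1283}$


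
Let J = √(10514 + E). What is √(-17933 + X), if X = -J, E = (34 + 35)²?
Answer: √(-17933 - 5*√611) ≈ 134.37*I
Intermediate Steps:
E = 4761 (E = 69² = 4761)
J = 5*√611 (J = √(10514 + 4761) = √15275 = 5*√611 ≈ 123.59)
X = -5*√611 ≈ -123.59
√(-17933 + X) = √(-17933 - 5*√611)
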